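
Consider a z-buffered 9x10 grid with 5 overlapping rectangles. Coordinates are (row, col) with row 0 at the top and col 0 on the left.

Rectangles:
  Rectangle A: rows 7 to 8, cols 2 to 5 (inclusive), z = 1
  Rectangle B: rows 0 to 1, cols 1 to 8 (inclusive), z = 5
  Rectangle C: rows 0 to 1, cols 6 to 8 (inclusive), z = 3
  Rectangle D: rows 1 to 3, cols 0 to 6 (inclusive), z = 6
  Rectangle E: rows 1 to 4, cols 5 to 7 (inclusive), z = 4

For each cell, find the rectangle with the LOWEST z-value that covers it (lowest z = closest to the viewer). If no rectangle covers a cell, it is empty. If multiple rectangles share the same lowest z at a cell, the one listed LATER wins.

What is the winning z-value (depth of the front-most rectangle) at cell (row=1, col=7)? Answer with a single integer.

Answer: 3

Derivation:
Check cell (1,7):
  A: rows 7-8 cols 2-5 -> outside (row miss)
  B: rows 0-1 cols 1-8 z=5 -> covers; best now B (z=5)
  C: rows 0-1 cols 6-8 z=3 -> covers; best now C (z=3)
  D: rows 1-3 cols 0-6 -> outside (col miss)
  E: rows 1-4 cols 5-7 z=4 -> covers; best now C (z=3)
Winner: C at z=3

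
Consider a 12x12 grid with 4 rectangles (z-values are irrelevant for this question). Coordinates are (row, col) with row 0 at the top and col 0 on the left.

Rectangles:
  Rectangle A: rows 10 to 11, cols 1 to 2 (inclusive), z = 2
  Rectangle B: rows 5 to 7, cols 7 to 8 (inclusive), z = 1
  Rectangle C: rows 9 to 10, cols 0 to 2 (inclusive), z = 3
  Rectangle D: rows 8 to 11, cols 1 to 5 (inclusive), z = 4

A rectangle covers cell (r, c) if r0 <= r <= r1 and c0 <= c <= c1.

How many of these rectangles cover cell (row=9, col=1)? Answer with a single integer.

Check cell (9,1):
  A: rows 10-11 cols 1-2 -> outside (row miss)
  B: rows 5-7 cols 7-8 -> outside (row miss)
  C: rows 9-10 cols 0-2 -> covers
  D: rows 8-11 cols 1-5 -> covers
Count covering = 2

Answer: 2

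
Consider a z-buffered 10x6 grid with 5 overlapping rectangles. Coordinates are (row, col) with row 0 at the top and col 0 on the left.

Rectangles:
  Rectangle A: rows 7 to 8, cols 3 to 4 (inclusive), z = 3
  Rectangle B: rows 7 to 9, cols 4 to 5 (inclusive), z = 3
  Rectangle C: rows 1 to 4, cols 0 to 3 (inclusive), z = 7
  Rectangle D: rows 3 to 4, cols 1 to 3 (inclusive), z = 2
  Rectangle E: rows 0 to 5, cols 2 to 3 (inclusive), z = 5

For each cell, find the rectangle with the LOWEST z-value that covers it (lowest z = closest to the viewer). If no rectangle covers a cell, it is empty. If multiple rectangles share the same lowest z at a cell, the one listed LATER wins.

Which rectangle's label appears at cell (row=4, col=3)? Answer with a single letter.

Check cell (4,3):
  A: rows 7-8 cols 3-4 -> outside (row miss)
  B: rows 7-9 cols 4-5 -> outside (row miss)
  C: rows 1-4 cols 0-3 z=7 -> covers; best now C (z=7)
  D: rows 3-4 cols 1-3 z=2 -> covers; best now D (z=2)
  E: rows 0-5 cols 2-3 z=5 -> covers; best now D (z=2)
Winner: D at z=2

Answer: D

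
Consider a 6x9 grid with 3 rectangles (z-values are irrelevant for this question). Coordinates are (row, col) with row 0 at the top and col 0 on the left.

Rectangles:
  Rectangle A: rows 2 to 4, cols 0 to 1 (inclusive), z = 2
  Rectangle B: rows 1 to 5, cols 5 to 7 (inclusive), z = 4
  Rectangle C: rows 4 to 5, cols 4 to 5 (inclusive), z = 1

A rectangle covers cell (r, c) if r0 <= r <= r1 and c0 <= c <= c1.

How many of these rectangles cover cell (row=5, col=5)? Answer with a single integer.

Answer: 2

Derivation:
Check cell (5,5):
  A: rows 2-4 cols 0-1 -> outside (row miss)
  B: rows 1-5 cols 5-7 -> covers
  C: rows 4-5 cols 4-5 -> covers
Count covering = 2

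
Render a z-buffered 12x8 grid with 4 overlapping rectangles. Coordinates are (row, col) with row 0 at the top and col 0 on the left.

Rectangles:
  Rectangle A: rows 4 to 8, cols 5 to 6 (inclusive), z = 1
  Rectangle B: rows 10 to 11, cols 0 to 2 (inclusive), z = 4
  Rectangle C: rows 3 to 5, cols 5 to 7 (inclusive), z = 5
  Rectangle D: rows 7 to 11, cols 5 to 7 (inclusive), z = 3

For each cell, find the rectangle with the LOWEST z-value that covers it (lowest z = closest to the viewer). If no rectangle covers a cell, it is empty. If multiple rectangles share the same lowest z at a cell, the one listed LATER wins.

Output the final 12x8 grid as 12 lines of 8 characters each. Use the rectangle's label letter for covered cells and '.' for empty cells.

........
........
........
.....CCC
.....AAC
.....AAC
.....AA.
.....AAD
.....AAD
.....DDD
BBB..DDD
BBB..DDD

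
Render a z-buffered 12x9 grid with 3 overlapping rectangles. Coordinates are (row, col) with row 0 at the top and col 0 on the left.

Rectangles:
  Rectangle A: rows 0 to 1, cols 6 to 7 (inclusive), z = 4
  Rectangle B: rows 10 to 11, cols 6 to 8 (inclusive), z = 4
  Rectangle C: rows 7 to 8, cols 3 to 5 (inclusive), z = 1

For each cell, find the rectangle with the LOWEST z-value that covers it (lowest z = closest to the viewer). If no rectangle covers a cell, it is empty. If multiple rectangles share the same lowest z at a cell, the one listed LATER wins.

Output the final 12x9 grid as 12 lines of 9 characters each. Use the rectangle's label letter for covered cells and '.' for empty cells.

......AA.
......AA.
.........
.........
.........
.........
.........
...CCC...
...CCC...
.........
......BBB
......BBB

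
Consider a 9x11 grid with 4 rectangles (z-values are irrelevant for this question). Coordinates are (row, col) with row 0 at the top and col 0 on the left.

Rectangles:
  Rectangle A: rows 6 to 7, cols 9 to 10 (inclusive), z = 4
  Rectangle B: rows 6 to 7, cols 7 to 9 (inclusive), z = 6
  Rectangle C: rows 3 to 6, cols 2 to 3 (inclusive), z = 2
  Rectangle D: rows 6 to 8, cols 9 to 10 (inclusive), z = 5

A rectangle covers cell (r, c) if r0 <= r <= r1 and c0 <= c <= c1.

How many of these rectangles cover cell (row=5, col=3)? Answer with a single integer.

Answer: 1

Derivation:
Check cell (5,3):
  A: rows 6-7 cols 9-10 -> outside (row miss)
  B: rows 6-7 cols 7-9 -> outside (row miss)
  C: rows 3-6 cols 2-3 -> covers
  D: rows 6-8 cols 9-10 -> outside (row miss)
Count covering = 1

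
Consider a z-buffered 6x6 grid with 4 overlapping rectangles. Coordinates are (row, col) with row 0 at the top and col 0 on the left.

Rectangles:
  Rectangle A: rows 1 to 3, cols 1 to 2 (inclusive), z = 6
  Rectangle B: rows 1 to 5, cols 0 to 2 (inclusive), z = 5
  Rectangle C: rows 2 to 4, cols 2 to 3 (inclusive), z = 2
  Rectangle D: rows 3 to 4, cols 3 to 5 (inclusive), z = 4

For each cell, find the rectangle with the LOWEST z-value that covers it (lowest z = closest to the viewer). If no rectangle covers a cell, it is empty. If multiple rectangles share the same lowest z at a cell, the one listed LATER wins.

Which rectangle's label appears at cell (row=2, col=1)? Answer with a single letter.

Answer: B

Derivation:
Check cell (2,1):
  A: rows 1-3 cols 1-2 z=6 -> covers; best now A (z=6)
  B: rows 1-5 cols 0-2 z=5 -> covers; best now B (z=5)
  C: rows 2-4 cols 2-3 -> outside (col miss)
  D: rows 3-4 cols 3-5 -> outside (row miss)
Winner: B at z=5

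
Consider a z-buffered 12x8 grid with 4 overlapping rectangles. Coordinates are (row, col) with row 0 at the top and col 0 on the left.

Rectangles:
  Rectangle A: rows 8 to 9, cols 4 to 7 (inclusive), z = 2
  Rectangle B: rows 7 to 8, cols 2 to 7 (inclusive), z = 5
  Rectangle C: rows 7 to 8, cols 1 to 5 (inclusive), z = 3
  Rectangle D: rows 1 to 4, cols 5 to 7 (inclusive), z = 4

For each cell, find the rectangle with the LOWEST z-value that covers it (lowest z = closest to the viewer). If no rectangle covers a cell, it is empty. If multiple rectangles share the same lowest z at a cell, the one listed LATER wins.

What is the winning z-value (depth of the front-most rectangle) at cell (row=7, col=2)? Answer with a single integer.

Answer: 3

Derivation:
Check cell (7,2):
  A: rows 8-9 cols 4-7 -> outside (row miss)
  B: rows 7-8 cols 2-7 z=5 -> covers; best now B (z=5)
  C: rows 7-8 cols 1-5 z=3 -> covers; best now C (z=3)
  D: rows 1-4 cols 5-7 -> outside (row miss)
Winner: C at z=3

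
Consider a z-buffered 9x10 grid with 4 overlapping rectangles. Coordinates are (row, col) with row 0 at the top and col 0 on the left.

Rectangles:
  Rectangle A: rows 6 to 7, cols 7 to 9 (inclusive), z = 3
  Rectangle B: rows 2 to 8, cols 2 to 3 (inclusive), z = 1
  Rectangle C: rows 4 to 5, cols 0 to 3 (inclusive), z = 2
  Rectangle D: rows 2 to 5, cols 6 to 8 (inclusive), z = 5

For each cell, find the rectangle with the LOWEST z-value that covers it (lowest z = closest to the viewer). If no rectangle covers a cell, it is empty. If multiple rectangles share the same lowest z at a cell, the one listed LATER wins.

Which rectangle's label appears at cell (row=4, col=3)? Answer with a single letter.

Check cell (4,3):
  A: rows 6-7 cols 7-9 -> outside (row miss)
  B: rows 2-8 cols 2-3 z=1 -> covers; best now B (z=1)
  C: rows 4-5 cols 0-3 z=2 -> covers; best now B (z=1)
  D: rows 2-5 cols 6-8 -> outside (col miss)
Winner: B at z=1

Answer: B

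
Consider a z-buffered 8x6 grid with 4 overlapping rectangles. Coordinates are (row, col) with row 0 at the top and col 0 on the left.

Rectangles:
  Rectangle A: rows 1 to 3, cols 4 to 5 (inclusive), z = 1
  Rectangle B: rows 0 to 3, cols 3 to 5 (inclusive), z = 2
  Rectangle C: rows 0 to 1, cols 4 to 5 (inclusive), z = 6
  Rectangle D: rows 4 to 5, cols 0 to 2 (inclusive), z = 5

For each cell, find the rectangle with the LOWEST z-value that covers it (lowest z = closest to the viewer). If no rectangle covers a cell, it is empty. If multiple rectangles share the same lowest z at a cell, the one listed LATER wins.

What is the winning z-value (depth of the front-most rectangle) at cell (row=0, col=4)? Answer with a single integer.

Check cell (0,4):
  A: rows 1-3 cols 4-5 -> outside (row miss)
  B: rows 0-3 cols 3-5 z=2 -> covers; best now B (z=2)
  C: rows 0-1 cols 4-5 z=6 -> covers; best now B (z=2)
  D: rows 4-5 cols 0-2 -> outside (row miss)
Winner: B at z=2

Answer: 2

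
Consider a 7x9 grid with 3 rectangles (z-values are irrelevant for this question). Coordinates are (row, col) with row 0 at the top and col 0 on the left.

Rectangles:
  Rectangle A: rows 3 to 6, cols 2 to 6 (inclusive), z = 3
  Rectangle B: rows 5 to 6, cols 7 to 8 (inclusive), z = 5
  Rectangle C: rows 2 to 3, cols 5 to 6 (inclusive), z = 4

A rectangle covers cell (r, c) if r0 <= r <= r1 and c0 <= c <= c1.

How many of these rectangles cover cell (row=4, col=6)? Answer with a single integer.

Check cell (4,6):
  A: rows 3-6 cols 2-6 -> covers
  B: rows 5-6 cols 7-8 -> outside (row miss)
  C: rows 2-3 cols 5-6 -> outside (row miss)
Count covering = 1

Answer: 1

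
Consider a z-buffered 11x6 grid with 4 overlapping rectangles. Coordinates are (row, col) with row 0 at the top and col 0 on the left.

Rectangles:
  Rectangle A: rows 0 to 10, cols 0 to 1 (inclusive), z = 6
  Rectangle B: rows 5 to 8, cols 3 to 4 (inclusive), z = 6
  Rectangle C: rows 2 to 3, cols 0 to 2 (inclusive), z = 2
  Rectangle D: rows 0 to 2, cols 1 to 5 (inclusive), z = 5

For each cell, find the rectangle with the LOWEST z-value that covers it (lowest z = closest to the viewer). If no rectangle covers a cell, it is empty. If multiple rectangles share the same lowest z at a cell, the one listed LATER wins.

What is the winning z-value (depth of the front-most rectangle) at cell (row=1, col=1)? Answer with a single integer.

Check cell (1,1):
  A: rows 0-10 cols 0-1 z=6 -> covers; best now A (z=6)
  B: rows 5-8 cols 3-4 -> outside (row miss)
  C: rows 2-3 cols 0-2 -> outside (row miss)
  D: rows 0-2 cols 1-5 z=5 -> covers; best now D (z=5)
Winner: D at z=5

Answer: 5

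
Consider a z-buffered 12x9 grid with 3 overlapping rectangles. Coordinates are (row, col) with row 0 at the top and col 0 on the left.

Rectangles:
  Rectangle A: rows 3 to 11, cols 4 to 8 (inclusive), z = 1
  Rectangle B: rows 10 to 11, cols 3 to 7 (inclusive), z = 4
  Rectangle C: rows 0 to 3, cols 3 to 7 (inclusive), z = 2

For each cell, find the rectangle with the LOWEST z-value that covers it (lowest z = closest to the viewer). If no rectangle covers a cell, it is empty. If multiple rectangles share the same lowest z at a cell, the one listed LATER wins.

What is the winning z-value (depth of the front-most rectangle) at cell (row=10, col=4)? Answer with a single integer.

Check cell (10,4):
  A: rows 3-11 cols 4-8 z=1 -> covers; best now A (z=1)
  B: rows 10-11 cols 3-7 z=4 -> covers; best now A (z=1)
  C: rows 0-3 cols 3-7 -> outside (row miss)
Winner: A at z=1

Answer: 1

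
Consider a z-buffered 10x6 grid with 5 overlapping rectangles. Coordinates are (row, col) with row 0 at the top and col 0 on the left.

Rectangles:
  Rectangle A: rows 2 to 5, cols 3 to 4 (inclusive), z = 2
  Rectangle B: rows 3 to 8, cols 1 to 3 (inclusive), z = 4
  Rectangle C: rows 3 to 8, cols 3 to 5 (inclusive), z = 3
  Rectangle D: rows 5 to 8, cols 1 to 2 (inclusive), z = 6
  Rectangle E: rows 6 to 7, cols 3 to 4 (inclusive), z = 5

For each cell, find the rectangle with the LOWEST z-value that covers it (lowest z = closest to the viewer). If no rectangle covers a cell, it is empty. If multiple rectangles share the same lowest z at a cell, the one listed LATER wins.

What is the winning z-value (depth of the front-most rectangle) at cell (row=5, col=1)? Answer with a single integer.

Answer: 4

Derivation:
Check cell (5,1):
  A: rows 2-5 cols 3-4 -> outside (col miss)
  B: rows 3-8 cols 1-3 z=4 -> covers; best now B (z=4)
  C: rows 3-8 cols 3-5 -> outside (col miss)
  D: rows 5-8 cols 1-2 z=6 -> covers; best now B (z=4)
  E: rows 6-7 cols 3-4 -> outside (row miss)
Winner: B at z=4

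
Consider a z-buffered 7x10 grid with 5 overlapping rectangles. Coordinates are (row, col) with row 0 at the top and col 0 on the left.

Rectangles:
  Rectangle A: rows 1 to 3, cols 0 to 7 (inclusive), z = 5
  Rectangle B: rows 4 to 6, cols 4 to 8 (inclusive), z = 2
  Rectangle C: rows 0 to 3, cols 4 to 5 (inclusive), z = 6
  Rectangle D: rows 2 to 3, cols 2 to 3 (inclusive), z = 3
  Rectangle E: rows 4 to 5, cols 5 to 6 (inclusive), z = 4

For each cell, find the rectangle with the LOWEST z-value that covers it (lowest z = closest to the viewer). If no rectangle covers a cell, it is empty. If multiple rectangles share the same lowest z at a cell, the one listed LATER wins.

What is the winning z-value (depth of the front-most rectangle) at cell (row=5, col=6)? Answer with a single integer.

Answer: 2

Derivation:
Check cell (5,6):
  A: rows 1-3 cols 0-7 -> outside (row miss)
  B: rows 4-6 cols 4-8 z=2 -> covers; best now B (z=2)
  C: rows 0-3 cols 4-5 -> outside (row miss)
  D: rows 2-3 cols 2-3 -> outside (row miss)
  E: rows 4-5 cols 5-6 z=4 -> covers; best now B (z=2)
Winner: B at z=2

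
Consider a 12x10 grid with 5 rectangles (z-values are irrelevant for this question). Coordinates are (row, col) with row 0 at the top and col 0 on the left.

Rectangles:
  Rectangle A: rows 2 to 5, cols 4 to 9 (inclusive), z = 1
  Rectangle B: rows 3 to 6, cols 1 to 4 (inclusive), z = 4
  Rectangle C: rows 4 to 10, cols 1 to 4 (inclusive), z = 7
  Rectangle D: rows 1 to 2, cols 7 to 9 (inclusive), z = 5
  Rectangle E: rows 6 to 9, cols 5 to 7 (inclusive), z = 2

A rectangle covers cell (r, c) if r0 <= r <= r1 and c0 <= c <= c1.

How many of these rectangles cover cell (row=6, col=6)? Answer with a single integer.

Answer: 1

Derivation:
Check cell (6,6):
  A: rows 2-5 cols 4-9 -> outside (row miss)
  B: rows 3-6 cols 1-4 -> outside (col miss)
  C: rows 4-10 cols 1-4 -> outside (col miss)
  D: rows 1-2 cols 7-9 -> outside (row miss)
  E: rows 6-9 cols 5-7 -> covers
Count covering = 1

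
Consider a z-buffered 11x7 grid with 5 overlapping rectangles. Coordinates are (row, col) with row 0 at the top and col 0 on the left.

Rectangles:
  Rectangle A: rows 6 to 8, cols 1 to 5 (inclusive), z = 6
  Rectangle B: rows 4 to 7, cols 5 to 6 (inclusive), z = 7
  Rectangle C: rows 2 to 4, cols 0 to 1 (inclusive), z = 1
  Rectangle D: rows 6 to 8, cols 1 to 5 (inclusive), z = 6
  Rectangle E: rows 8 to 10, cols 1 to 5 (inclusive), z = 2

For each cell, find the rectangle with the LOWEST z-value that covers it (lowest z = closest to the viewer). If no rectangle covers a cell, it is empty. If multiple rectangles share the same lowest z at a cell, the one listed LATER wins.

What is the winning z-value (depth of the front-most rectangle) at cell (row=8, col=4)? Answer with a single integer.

Check cell (8,4):
  A: rows 6-8 cols 1-5 z=6 -> covers; best now A (z=6)
  B: rows 4-7 cols 5-6 -> outside (row miss)
  C: rows 2-4 cols 0-1 -> outside (row miss)
  D: rows 6-8 cols 1-5 z=6 -> covers; best now D (z=6)
  E: rows 8-10 cols 1-5 z=2 -> covers; best now E (z=2)
Winner: E at z=2

Answer: 2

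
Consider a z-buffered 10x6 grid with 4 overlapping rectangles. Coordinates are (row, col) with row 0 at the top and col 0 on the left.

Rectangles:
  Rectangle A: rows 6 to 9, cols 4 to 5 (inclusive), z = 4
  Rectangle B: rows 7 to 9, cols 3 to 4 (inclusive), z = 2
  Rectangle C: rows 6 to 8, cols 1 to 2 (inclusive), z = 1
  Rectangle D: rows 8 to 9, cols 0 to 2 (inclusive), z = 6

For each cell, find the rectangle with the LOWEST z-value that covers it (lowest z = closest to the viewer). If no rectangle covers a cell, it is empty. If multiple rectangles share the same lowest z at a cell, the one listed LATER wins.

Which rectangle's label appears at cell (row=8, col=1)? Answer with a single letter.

Answer: C

Derivation:
Check cell (8,1):
  A: rows 6-9 cols 4-5 -> outside (col miss)
  B: rows 7-9 cols 3-4 -> outside (col miss)
  C: rows 6-8 cols 1-2 z=1 -> covers; best now C (z=1)
  D: rows 8-9 cols 0-2 z=6 -> covers; best now C (z=1)
Winner: C at z=1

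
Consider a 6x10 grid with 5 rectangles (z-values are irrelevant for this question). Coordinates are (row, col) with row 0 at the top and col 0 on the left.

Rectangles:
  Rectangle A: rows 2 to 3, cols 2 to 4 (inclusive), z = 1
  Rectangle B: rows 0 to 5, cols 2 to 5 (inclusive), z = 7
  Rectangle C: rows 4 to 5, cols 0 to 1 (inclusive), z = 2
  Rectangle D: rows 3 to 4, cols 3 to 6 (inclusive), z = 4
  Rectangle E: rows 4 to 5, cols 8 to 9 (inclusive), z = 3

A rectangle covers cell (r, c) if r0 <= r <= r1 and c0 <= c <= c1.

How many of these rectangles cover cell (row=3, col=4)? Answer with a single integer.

Check cell (3,4):
  A: rows 2-3 cols 2-4 -> covers
  B: rows 0-5 cols 2-5 -> covers
  C: rows 4-5 cols 0-1 -> outside (row miss)
  D: rows 3-4 cols 3-6 -> covers
  E: rows 4-5 cols 8-9 -> outside (row miss)
Count covering = 3

Answer: 3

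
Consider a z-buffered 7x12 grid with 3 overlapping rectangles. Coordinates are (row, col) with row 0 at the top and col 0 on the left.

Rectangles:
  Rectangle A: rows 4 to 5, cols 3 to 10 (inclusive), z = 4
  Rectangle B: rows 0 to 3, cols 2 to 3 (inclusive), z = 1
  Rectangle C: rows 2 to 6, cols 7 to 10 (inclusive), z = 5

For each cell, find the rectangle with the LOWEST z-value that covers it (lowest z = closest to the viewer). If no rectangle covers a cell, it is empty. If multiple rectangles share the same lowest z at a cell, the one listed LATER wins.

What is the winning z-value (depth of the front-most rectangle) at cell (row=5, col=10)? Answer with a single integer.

Answer: 4

Derivation:
Check cell (5,10):
  A: rows 4-5 cols 3-10 z=4 -> covers; best now A (z=4)
  B: rows 0-3 cols 2-3 -> outside (row miss)
  C: rows 2-6 cols 7-10 z=5 -> covers; best now A (z=4)
Winner: A at z=4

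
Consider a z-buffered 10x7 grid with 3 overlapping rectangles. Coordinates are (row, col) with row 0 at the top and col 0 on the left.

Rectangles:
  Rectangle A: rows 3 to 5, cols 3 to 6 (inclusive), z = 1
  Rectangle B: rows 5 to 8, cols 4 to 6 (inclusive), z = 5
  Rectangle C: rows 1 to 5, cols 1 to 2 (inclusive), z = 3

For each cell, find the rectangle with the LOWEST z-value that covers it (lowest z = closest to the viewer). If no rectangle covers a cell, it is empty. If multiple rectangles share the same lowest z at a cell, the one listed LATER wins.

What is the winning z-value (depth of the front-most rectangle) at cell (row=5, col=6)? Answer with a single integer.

Check cell (5,6):
  A: rows 3-5 cols 3-6 z=1 -> covers; best now A (z=1)
  B: rows 5-8 cols 4-6 z=5 -> covers; best now A (z=1)
  C: rows 1-5 cols 1-2 -> outside (col miss)
Winner: A at z=1

Answer: 1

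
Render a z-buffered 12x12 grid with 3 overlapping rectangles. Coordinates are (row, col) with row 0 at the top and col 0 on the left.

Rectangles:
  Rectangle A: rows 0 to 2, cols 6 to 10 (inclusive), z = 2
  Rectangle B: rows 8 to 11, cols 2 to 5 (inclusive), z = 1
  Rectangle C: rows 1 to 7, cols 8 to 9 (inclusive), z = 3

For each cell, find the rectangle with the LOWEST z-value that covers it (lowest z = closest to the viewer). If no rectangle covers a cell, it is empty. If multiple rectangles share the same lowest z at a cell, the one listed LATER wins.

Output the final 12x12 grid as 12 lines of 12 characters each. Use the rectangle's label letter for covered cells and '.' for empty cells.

......AAAAA.
......AAAAA.
......AAAAA.
........CC..
........CC..
........CC..
........CC..
........CC..
..BBBB......
..BBBB......
..BBBB......
..BBBB......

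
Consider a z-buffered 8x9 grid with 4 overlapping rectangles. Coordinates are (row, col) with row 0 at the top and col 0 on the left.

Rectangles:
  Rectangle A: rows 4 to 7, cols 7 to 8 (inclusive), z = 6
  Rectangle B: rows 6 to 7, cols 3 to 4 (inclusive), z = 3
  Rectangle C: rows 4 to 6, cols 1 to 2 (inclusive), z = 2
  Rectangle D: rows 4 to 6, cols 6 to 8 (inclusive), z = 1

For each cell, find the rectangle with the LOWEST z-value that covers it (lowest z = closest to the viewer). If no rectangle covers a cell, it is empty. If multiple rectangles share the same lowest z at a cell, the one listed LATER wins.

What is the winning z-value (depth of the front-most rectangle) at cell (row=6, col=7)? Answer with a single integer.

Check cell (6,7):
  A: rows 4-7 cols 7-8 z=6 -> covers; best now A (z=6)
  B: rows 6-7 cols 3-4 -> outside (col miss)
  C: rows 4-6 cols 1-2 -> outside (col miss)
  D: rows 4-6 cols 6-8 z=1 -> covers; best now D (z=1)
Winner: D at z=1

Answer: 1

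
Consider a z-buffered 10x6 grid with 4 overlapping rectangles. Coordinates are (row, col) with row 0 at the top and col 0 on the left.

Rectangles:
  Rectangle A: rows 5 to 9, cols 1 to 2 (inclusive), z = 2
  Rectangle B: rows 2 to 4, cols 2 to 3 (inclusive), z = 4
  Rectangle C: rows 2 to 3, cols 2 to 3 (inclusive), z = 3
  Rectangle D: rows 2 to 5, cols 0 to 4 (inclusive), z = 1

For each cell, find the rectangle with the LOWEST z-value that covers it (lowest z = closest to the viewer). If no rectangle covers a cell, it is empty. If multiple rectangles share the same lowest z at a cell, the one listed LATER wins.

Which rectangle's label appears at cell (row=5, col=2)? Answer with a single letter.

Answer: D

Derivation:
Check cell (5,2):
  A: rows 5-9 cols 1-2 z=2 -> covers; best now A (z=2)
  B: rows 2-4 cols 2-3 -> outside (row miss)
  C: rows 2-3 cols 2-3 -> outside (row miss)
  D: rows 2-5 cols 0-4 z=1 -> covers; best now D (z=1)
Winner: D at z=1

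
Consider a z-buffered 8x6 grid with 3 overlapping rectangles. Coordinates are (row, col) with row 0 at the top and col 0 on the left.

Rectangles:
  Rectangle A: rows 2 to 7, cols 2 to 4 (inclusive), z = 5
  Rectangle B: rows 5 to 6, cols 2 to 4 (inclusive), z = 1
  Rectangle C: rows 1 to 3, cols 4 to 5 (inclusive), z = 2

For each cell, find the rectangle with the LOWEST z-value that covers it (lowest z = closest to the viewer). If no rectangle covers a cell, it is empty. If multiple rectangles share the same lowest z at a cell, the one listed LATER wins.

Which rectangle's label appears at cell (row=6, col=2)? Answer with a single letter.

Answer: B

Derivation:
Check cell (6,2):
  A: rows 2-7 cols 2-4 z=5 -> covers; best now A (z=5)
  B: rows 5-6 cols 2-4 z=1 -> covers; best now B (z=1)
  C: rows 1-3 cols 4-5 -> outside (row miss)
Winner: B at z=1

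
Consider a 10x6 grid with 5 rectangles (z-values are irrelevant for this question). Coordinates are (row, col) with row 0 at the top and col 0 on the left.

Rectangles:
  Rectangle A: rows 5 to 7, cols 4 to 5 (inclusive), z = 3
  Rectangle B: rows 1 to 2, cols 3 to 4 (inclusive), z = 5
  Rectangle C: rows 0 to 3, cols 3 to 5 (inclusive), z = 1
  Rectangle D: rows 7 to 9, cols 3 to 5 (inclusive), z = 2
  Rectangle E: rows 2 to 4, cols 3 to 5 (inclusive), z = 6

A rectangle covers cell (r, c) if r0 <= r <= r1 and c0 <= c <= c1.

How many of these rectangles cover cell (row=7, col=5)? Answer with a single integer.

Check cell (7,5):
  A: rows 5-7 cols 4-5 -> covers
  B: rows 1-2 cols 3-4 -> outside (row miss)
  C: rows 0-3 cols 3-5 -> outside (row miss)
  D: rows 7-9 cols 3-5 -> covers
  E: rows 2-4 cols 3-5 -> outside (row miss)
Count covering = 2

Answer: 2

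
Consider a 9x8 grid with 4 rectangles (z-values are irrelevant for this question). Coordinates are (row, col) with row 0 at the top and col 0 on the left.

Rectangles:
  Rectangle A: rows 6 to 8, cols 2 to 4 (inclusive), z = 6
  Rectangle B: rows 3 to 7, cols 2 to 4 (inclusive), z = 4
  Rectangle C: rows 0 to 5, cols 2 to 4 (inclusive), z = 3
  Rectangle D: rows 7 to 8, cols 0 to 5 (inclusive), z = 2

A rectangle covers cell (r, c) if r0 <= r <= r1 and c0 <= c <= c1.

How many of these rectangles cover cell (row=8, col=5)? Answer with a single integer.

Check cell (8,5):
  A: rows 6-8 cols 2-4 -> outside (col miss)
  B: rows 3-7 cols 2-4 -> outside (row miss)
  C: rows 0-5 cols 2-4 -> outside (row miss)
  D: rows 7-8 cols 0-5 -> covers
Count covering = 1

Answer: 1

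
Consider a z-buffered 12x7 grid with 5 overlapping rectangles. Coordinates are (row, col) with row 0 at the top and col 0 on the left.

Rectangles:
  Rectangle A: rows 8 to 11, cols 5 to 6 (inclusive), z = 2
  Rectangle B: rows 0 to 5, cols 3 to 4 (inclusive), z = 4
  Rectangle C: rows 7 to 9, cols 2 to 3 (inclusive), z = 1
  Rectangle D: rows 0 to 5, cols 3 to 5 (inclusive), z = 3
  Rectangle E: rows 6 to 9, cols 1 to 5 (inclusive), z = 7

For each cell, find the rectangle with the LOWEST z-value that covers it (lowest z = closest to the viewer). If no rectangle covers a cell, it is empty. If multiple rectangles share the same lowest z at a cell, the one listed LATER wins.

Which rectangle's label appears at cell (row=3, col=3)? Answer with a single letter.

Check cell (3,3):
  A: rows 8-11 cols 5-6 -> outside (row miss)
  B: rows 0-5 cols 3-4 z=4 -> covers; best now B (z=4)
  C: rows 7-9 cols 2-3 -> outside (row miss)
  D: rows 0-5 cols 3-5 z=3 -> covers; best now D (z=3)
  E: rows 6-9 cols 1-5 -> outside (row miss)
Winner: D at z=3

Answer: D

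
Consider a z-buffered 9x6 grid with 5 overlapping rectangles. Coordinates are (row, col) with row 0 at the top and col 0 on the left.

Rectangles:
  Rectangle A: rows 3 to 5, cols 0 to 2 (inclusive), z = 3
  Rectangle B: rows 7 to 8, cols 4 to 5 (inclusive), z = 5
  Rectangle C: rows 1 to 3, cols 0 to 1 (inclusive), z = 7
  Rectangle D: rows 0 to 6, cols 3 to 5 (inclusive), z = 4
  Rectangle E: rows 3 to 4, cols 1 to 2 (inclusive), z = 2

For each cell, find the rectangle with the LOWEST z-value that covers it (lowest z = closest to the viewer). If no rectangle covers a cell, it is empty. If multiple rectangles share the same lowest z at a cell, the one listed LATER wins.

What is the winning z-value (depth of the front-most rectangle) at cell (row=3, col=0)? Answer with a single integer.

Check cell (3,0):
  A: rows 3-5 cols 0-2 z=3 -> covers; best now A (z=3)
  B: rows 7-8 cols 4-5 -> outside (row miss)
  C: rows 1-3 cols 0-1 z=7 -> covers; best now A (z=3)
  D: rows 0-6 cols 3-5 -> outside (col miss)
  E: rows 3-4 cols 1-2 -> outside (col miss)
Winner: A at z=3

Answer: 3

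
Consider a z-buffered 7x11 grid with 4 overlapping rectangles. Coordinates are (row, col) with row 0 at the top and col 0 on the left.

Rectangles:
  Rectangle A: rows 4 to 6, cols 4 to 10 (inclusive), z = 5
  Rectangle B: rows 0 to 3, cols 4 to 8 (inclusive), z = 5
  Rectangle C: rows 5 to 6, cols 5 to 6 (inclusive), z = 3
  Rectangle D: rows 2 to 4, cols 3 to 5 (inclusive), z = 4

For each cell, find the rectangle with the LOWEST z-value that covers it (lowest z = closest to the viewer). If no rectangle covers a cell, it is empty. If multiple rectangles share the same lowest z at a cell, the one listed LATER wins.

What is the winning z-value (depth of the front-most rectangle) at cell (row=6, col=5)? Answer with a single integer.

Answer: 3

Derivation:
Check cell (6,5):
  A: rows 4-6 cols 4-10 z=5 -> covers; best now A (z=5)
  B: rows 0-3 cols 4-8 -> outside (row miss)
  C: rows 5-6 cols 5-6 z=3 -> covers; best now C (z=3)
  D: rows 2-4 cols 3-5 -> outside (row miss)
Winner: C at z=3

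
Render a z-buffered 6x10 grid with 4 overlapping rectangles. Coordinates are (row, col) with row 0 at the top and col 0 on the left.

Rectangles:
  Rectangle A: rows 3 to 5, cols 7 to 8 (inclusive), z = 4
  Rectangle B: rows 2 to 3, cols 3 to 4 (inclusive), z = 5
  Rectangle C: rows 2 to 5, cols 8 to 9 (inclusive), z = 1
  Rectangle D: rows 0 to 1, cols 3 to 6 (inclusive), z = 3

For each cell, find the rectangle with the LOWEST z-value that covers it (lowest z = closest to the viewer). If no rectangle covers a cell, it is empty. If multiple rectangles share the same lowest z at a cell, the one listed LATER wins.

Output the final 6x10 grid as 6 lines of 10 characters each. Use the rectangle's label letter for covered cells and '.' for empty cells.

...DDDD...
...DDDD...
...BB...CC
...BB..ACC
.......ACC
.......ACC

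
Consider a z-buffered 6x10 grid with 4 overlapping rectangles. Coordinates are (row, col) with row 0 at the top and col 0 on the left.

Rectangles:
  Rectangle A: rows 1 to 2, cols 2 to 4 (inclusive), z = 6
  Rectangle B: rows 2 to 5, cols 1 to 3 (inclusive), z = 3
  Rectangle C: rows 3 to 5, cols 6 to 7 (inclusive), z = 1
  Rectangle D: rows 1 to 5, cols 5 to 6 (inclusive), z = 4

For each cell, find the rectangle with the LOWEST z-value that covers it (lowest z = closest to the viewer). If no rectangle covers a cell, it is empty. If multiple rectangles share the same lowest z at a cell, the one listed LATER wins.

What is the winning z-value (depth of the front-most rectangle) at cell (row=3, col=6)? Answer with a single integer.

Check cell (3,6):
  A: rows 1-2 cols 2-4 -> outside (row miss)
  B: rows 2-5 cols 1-3 -> outside (col miss)
  C: rows 3-5 cols 6-7 z=1 -> covers; best now C (z=1)
  D: rows 1-5 cols 5-6 z=4 -> covers; best now C (z=1)
Winner: C at z=1

Answer: 1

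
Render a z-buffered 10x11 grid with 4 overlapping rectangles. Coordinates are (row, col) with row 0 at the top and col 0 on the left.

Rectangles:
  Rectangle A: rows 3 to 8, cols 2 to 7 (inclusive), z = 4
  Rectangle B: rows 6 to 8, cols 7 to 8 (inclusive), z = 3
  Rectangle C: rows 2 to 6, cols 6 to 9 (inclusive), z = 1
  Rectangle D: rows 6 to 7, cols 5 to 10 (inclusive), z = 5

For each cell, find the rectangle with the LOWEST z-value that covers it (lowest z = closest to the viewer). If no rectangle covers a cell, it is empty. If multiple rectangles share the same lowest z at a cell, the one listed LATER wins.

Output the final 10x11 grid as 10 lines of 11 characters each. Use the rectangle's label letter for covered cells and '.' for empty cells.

...........
...........
......CCCC.
..AAAACCCC.
..AAAACCCC.
..AAAACCCC.
..AAAACCCCD
..AAAAABBDD
..AAAAABB..
...........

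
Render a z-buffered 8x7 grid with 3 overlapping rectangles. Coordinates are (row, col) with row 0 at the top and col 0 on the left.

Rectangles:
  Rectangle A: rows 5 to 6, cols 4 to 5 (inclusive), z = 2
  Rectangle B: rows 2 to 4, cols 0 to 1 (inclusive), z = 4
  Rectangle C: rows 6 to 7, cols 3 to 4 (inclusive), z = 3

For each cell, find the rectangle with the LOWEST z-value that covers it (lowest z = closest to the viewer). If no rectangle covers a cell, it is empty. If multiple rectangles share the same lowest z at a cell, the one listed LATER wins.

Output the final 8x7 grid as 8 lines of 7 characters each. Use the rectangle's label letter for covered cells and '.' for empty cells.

.......
.......
BB.....
BB.....
BB.....
....AA.
...CAA.
...CC..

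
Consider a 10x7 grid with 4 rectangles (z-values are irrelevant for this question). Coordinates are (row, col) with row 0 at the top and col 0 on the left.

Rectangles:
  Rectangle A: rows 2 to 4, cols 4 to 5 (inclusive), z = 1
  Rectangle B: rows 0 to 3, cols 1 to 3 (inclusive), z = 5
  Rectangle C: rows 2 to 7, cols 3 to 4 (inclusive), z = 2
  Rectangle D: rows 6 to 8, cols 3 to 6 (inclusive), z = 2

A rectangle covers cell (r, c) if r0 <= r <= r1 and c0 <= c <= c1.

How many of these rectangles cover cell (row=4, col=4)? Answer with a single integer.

Answer: 2

Derivation:
Check cell (4,4):
  A: rows 2-4 cols 4-5 -> covers
  B: rows 0-3 cols 1-3 -> outside (row miss)
  C: rows 2-7 cols 3-4 -> covers
  D: rows 6-8 cols 3-6 -> outside (row miss)
Count covering = 2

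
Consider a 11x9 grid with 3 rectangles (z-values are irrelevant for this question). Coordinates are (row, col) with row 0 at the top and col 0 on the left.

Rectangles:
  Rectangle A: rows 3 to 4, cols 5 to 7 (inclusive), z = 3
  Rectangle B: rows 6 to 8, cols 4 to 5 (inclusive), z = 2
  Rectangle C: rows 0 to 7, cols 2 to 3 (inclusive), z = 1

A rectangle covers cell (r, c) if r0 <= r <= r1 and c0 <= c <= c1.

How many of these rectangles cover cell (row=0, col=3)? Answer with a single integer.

Answer: 1

Derivation:
Check cell (0,3):
  A: rows 3-4 cols 5-7 -> outside (row miss)
  B: rows 6-8 cols 4-5 -> outside (row miss)
  C: rows 0-7 cols 2-3 -> covers
Count covering = 1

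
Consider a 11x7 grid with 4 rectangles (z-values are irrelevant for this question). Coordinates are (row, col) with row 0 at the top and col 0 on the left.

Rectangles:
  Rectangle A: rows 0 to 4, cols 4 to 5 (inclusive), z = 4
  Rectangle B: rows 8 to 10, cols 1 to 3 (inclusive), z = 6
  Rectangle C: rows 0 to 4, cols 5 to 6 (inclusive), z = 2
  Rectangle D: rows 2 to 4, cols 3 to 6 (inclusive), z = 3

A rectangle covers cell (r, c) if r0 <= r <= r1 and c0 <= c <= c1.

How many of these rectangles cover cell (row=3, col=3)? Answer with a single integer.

Check cell (3,3):
  A: rows 0-4 cols 4-5 -> outside (col miss)
  B: rows 8-10 cols 1-3 -> outside (row miss)
  C: rows 0-4 cols 5-6 -> outside (col miss)
  D: rows 2-4 cols 3-6 -> covers
Count covering = 1

Answer: 1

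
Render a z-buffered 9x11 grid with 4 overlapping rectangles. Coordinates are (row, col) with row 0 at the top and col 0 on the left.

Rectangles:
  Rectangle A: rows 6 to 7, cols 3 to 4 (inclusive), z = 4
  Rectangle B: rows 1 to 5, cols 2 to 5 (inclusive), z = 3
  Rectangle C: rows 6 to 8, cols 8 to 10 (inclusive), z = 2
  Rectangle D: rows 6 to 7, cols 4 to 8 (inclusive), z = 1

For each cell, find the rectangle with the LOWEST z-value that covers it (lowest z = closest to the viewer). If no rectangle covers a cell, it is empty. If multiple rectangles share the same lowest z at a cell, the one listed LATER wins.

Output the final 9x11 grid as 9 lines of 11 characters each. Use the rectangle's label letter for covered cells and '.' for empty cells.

...........
..BBBB.....
..BBBB.....
..BBBB.....
..BBBB.....
..BBBB.....
...ADDDDDCC
...ADDDDDCC
........CCC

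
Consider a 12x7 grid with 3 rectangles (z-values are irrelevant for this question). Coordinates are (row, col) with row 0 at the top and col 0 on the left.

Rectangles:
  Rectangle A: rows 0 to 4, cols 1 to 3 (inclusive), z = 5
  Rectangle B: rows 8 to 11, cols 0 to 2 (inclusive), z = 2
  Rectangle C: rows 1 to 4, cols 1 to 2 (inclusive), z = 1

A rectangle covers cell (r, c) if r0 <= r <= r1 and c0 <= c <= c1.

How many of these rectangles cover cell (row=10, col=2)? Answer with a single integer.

Answer: 1

Derivation:
Check cell (10,2):
  A: rows 0-4 cols 1-3 -> outside (row miss)
  B: rows 8-11 cols 0-2 -> covers
  C: rows 1-4 cols 1-2 -> outside (row miss)
Count covering = 1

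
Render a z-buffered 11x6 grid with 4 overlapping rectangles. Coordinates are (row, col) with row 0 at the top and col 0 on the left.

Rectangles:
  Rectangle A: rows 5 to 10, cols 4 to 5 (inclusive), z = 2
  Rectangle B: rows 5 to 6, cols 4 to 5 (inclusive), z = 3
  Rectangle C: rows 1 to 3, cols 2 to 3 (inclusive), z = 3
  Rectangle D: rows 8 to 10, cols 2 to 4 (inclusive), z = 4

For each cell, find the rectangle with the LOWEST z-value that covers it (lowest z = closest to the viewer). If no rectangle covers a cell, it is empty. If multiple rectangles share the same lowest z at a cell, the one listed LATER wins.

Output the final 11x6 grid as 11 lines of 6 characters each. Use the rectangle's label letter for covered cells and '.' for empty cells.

......
..CC..
..CC..
..CC..
......
....AA
....AA
....AA
..DDAA
..DDAA
..DDAA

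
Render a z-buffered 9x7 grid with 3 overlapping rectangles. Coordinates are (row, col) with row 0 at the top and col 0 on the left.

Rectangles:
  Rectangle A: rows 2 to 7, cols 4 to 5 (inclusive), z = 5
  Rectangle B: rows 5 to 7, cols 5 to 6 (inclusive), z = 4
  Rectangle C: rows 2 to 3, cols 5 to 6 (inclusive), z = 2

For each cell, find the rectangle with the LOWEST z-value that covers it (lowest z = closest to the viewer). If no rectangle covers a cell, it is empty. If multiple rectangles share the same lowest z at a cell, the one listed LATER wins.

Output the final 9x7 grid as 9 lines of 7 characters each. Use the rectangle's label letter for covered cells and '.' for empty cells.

.......
.......
....ACC
....ACC
....AA.
....ABB
....ABB
....ABB
.......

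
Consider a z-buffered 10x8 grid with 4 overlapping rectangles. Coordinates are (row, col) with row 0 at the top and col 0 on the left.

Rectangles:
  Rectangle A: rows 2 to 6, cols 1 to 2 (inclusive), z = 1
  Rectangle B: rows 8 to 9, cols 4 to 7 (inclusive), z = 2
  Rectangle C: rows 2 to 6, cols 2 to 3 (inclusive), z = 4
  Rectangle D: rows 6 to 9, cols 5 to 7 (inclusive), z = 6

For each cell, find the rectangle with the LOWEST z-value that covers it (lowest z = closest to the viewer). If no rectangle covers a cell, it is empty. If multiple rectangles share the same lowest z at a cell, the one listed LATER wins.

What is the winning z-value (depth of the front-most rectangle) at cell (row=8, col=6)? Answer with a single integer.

Check cell (8,6):
  A: rows 2-6 cols 1-2 -> outside (row miss)
  B: rows 8-9 cols 4-7 z=2 -> covers; best now B (z=2)
  C: rows 2-6 cols 2-3 -> outside (row miss)
  D: rows 6-9 cols 5-7 z=6 -> covers; best now B (z=2)
Winner: B at z=2

Answer: 2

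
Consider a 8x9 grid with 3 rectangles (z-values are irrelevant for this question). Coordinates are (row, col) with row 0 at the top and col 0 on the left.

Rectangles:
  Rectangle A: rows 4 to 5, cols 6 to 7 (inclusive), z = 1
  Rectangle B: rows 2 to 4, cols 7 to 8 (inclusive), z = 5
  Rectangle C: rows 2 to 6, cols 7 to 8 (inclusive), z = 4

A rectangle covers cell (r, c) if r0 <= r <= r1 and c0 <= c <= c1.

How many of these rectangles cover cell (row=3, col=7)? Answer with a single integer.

Check cell (3,7):
  A: rows 4-5 cols 6-7 -> outside (row miss)
  B: rows 2-4 cols 7-8 -> covers
  C: rows 2-6 cols 7-8 -> covers
Count covering = 2

Answer: 2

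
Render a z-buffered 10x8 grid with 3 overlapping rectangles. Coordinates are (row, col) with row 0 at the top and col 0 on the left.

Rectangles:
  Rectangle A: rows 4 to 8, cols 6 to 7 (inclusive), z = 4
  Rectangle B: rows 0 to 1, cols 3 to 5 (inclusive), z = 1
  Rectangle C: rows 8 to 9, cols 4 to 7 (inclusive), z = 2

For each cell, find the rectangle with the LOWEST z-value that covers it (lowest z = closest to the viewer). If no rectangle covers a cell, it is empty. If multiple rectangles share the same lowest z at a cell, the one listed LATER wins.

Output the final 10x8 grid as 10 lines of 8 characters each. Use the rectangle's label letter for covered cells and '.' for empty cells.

...BBB..
...BBB..
........
........
......AA
......AA
......AA
......AA
....CCCC
....CCCC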